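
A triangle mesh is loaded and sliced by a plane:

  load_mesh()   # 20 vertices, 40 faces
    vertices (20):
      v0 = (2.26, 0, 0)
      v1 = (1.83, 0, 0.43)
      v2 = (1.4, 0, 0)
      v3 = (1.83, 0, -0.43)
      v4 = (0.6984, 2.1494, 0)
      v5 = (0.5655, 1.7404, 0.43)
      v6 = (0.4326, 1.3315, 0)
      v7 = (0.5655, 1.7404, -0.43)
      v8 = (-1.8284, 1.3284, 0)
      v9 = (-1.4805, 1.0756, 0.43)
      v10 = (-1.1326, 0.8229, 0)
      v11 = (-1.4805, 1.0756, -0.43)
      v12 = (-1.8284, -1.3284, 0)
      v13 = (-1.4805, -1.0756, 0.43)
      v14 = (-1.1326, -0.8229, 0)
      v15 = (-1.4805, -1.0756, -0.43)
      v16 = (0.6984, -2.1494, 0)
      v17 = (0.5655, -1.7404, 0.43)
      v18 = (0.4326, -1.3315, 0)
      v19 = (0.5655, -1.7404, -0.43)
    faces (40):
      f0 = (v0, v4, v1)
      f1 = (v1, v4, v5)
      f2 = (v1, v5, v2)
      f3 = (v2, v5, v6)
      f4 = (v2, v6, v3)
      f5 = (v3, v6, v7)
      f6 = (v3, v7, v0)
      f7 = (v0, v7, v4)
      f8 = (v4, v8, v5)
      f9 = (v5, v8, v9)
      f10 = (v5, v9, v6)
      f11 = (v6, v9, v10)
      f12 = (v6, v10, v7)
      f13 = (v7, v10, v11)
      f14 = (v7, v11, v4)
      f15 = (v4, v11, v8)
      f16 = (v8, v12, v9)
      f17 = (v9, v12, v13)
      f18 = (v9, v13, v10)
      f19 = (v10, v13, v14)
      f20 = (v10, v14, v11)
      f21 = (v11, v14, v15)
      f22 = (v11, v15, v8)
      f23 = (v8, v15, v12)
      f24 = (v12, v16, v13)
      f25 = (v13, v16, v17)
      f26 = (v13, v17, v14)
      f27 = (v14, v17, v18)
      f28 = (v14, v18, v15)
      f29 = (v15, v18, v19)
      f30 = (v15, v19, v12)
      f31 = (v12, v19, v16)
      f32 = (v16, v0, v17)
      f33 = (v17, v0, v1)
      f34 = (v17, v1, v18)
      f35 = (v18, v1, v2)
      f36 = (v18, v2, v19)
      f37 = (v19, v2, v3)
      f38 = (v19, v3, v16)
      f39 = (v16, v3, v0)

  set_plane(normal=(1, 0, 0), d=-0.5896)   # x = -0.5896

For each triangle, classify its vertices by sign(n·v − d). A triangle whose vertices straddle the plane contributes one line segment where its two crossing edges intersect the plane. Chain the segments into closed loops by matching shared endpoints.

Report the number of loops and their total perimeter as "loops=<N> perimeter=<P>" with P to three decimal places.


Straddling triangles (16 of 40):
  (v4,v8,v5) [+-+] → (-0.5896, 1.73091, 0)–(-0.5896, 1.5416, 0.222517)  len=0.2921
  (v5,v8,v9) [+--] → (-0.5896, 1.5416, 0.222517)–(-0.5896, 1.36508, 0.43)  len=0.2724
  (v5,v9,v6) [+-+] → (-0.5896, 1.36508, 0.43)–(-0.5896, 1.19477, 0.229756)  len=0.2629
  (v6,v9,v10) [+--] → (-0.5896, 1.19477, 0.229756)–(-0.5896, 0.999344, 0)  len=0.3016
  (v6,v10,v7) [+-+] → (-0.5896, 0.999344, 0)–(-0.5896, 1.11629, -0.137501)  len=0.1805
  (v7,v10,v11) [+--] → (-0.5896, 1.11629, -0.137501)–(-0.5896, 1.36508, -0.43)  len=0.3840
  (v7,v11,v4) [+-+] → (-0.5896, 1.36508, -0.43)–(-0.5896, 1.51465, -0.254183)  len=0.2308
  (v4,v11,v8) [+--] → (-0.5896, 1.51465, -0.254183)–(-0.5896, 1.73091, 0)  len=0.3337
  (v12,v16,v13) [-+-] → (-0.5896, -1.73091, 0)–(-0.5896, -1.51465, 0.254183)  len=0.3337
  (v13,v16,v17) [-++] → (-0.5896, -1.51465, 0.254183)–(-0.5896, -1.36508, 0.43)  len=0.2308
  (v13,v17,v14) [-+-] → (-0.5896, -1.36508, 0.43)–(-0.5896, -1.11629, 0.137501)  len=0.3840
  (v14,v17,v18) [-++] → (-0.5896, -1.11629, 0.137501)–(-0.5896, -0.999344, 0)  len=0.1805
  (v14,v18,v15) [-+-] → (-0.5896, -0.999344, 0)–(-0.5896, -1.19477, -0.229756)  len=0.3016
  (v15,v18,v19) [-++] → (-0.5896, -1.19477, -0.229756)–(-0.5896, -1.36508, -0.43)  len=0.2629
  (v15,v19,v12) [-+-] → (-0.5896, -1.36508, -0.43)–(-0.5896, -1.5416, -0.222517)  len=0.2724
  (v12,v19,v16) [-++] → (-0.5896, -1.5416, -0.222517)–(-0.5896, -1.73091, 0)  len=0.2921

Chained into 2 loop(s):
  loop 1: 8 segments, perimeter = 2.2581
  loop 2: 8 segments, perimeter = 2.2581
Total perimeter = 4.516

loops=2 perimeter=4.516


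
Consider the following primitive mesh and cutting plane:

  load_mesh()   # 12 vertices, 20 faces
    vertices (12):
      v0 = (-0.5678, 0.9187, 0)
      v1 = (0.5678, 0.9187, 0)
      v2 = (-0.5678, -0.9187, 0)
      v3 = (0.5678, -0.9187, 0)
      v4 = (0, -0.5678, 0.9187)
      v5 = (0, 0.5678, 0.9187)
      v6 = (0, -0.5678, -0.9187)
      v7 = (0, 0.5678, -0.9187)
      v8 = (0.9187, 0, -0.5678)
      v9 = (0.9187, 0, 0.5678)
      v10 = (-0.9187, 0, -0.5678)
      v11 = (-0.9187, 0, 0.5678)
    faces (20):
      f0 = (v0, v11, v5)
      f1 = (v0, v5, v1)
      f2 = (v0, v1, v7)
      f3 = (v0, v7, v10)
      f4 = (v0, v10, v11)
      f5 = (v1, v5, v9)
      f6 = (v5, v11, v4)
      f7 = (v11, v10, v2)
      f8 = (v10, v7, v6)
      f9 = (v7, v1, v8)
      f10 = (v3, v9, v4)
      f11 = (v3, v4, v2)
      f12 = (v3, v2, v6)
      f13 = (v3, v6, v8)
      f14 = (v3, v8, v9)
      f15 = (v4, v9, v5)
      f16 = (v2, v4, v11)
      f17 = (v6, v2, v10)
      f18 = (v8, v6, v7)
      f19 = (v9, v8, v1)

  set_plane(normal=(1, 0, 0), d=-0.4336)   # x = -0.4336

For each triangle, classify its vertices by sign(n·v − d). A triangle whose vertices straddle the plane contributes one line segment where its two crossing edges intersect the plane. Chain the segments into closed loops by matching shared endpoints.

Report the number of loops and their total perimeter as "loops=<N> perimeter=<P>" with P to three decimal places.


loops=1 perimeter=5.161

Straddling triangles (10 of 20):
  (v0,v11,v5) [--+] → (-0.4336, 0.299815, 0.753085)–(-0.4336, 0.835764, 0.217136)  len=0.7579
  (v0,v5,v1) [-++] → (-0.4336, 0.835764, 0.217136)–(-0.4336, 0.9187, 0)  len=0.2324
  (v0,v1,v7) [-++] → (-0.4336, 0.9187, 0)–(-0.4336, 0.835764, -0.217136)  len=0.2324
  (v0,v7,v10) [-+-] → (-0.4336, 0.835764, -0.217136)–(-0.4336, 0.299815, -0.753085)  len=0.7579
  (v5,v11,v4) [+-+] → (-0.4336, 0.299815, 0.753085)–(-0.4336, -0.299815, 0.753085)  len=0.5996
  (v10,v7,v6) [-++] → (-0.4336, 0.299815, -0.753085)–(-0.4336, -0.299815, -0.753085)  len=0.5996
  (v3,v4,v2) [++-] → (-0.4336, -0.835764, 0.217136)–(-0.4336, -0.9187, 0)  len=0.2324
  (v3,v2,v6) [+-+] → (-0.4336, -0.9187, 0)–(-0.4336, -0.835764, -0.217136)  len=0.2324
  (v2,v4,v11) [-+-] → (-0.4336, -0.835764, 0.217136)–(-0.4336, -0.299815, 0.753085)  len=0.7579
  (v6,v2,v10) [+--] → (-0.4336, -0.835764, -0.217136)–(-0.4336, -0.299815, -0.753085)  len=0.7579

Chained into 1 loop(s):
  loop 1: 10 segments, perimeter = 5.1608
Total perimeter = 5.161


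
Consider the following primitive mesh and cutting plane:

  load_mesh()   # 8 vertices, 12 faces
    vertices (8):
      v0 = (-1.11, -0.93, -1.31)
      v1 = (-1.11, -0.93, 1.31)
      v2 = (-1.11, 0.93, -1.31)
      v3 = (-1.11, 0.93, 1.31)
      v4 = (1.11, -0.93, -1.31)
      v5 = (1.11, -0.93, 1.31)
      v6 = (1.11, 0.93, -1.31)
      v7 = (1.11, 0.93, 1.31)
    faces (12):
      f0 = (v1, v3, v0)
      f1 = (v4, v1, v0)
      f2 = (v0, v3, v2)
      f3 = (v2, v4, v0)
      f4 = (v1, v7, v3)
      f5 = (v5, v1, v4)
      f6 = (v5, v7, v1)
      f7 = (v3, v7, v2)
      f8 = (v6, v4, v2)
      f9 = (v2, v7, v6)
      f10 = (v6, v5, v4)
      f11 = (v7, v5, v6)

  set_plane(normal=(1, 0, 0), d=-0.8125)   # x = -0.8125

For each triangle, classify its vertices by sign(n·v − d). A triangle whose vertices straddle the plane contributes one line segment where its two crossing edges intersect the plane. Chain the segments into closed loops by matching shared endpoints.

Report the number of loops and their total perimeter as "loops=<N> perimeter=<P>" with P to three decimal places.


Straddling triangles (8 of 12):
  (v4,v1,v0) [+--] → (-0.8125, -0.93, 0.958896)–(-0.8125, -0.93, -1.31)  len=2.2689
  (v2,v4,v0) [-+-] → (-0.8125, 0.680743, -1.31)–(-0.8125, -0.93, -1.31)  len=1.6107
  (v1,v7,v3) [-+-] → (-0.8125, -0.680743, 1.31)–(-0.8125, 0.93, 1.31)  len=1.6107
  (v5,v1,v4) [+-+] → (-0.8125, -0.93, 1.31)–(-0.8125, -0.93, 0.958896)  len=0.3511
  (v5,v7,v1) [++-] → (-0.8125, -0.680743, 1.31)–(-0.8125, -0.93, 1.31)  len=0.2493
  (v3,v7,v2) [-+-] → (-0.8125, 0.93, 1.31)–(-0.8125, 0.93, -0.958896)  len=2.2689
  (v6,v4,v2) [++-] → (-0.8125, 0.680743, -1.31)–(-0.8125, 0.93, -1.31)  len=0.2493
  (v2,v7,v6) [-++] → (-0.8125, 0.93, -0.958896)–(-0.8125, 0.93, -1.31)  len=0.3511

Chained into 1 loop(s):
  loop 1: 8 segments, perimeter = 8.9600
Total perimeter = 8.960

loops=1 perimeter=8.960


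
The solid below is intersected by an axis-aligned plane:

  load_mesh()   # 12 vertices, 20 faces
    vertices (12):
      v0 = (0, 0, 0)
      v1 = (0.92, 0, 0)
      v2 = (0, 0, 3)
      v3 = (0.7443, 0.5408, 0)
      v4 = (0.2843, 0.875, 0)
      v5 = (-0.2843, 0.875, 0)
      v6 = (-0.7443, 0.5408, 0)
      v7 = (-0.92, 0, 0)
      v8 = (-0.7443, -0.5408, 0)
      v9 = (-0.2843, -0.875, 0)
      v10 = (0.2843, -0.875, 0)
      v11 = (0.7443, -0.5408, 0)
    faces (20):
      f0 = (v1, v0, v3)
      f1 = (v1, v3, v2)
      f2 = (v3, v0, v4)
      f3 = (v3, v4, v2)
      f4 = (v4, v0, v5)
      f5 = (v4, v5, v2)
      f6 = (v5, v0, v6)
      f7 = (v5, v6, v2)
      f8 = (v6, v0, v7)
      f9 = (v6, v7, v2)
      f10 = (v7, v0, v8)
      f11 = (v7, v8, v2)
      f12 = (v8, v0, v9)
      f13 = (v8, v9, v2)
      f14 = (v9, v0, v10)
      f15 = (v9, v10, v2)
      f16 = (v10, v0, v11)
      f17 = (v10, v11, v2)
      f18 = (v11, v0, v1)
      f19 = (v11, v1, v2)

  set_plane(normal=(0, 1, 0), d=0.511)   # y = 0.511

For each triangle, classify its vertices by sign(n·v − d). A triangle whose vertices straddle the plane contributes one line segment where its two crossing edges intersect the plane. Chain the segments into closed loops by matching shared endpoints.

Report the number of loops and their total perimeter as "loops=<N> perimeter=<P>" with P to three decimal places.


loops=1 perimeter=4.603

Straddling triangles (10 of 20):
  (v1,v0,v3) [--+] → (0.703286, 0.511, 0)–(0.753982, 0.511, 0)  len=0.0507
  (v1,v3,v2) [-+-] → (0.753982, 0.511, 0)–(0.703286, 0.511, 0.165311)  len=0.1729
  (v3,v0,v4) [+-+] → (0.703286, 0.511, 0)–(0.166031, 0.511, 0)  len=0.5373
  (v3,v4,v2) [++-] → (0.166031, 0.511, 1.248)–(0.703286, 0.511, 0.165311)  len=1.2087
  (v4,v0,v5) [+-+] → (0.166031, 0.511, 0)–(-0.166031, 0.511, 0)  len=0.3321
  (v4,v5,v2) [++-] → (-0.166031, 0.511, 1.248)–(0.166031, 0.511, 1.248)  len=0.3321
  (v5,v0,v6) [+-+] → (-0.166031, 0.511, 0)–(-0.703286, 0.511, 0)  len=0.5373
  (v5,v6,v2) [++-] → (-0.703286, 0.511, 0.165311)–(-0.166031, 0.511, 1.248)  len=1.2087
  (v6,v0,v7) [+--] → (-0.703286, 0.511, 0)–(-0.753982, 0.511, 0)  len=0.0507
  (v6,v7,v2) [+--] → (-0.753982, 0.511, 0)–(-0.703286, 0.511, 0.165311)  len=0.1729

Chained into 1 loop(s):
  loop 1: 10 segments, perimeter = 4.6032
Total perimeter = 4.603


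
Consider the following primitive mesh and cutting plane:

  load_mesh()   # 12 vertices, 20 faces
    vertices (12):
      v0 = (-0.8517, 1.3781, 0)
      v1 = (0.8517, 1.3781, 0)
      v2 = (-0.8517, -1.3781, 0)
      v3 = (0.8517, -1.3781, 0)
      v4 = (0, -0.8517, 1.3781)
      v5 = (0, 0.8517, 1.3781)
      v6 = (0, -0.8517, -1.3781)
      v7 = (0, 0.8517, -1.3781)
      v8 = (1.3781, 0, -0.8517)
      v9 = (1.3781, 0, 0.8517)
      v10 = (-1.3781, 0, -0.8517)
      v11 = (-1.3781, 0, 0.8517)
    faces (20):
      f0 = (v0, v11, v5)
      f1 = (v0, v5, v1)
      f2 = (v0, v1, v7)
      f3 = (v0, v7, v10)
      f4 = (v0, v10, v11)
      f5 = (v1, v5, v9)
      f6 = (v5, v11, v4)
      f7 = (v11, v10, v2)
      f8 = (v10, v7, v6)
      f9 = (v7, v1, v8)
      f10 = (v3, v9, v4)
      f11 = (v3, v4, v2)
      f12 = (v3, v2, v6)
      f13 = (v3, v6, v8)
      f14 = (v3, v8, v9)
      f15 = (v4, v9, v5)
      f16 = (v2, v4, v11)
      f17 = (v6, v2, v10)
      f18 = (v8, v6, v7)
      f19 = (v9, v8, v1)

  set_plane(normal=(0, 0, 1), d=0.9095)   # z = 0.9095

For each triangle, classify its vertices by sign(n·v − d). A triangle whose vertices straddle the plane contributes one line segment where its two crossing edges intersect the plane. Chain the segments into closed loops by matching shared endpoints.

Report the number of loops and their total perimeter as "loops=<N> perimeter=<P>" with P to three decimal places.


Straddling triangles (8 of 20):
  (v0,v11,v5) [--+] → (-1.22678, 0.0935187, 0.9095)–(-0.289606, 1.03069, 0.9095)  len=1.3254
  (v0,v5,v1) [-+-] → (-0.289606, 1.03069, 0.9095)–(0.289606, 1.03069, 0.9095)  len=0.5792
  (v1,v5,v9) [-+-] → (0.289606, 1.03069, 0.9095)–(1.22678, 0.0935187, 0.9095)  len=1.3254
  (v5,v11,v4) [+-+] → (-1.22678, 0.0935187, 0.9095)–(-1.22678, -0.0935187, 0.9095)  len=0.1870
  (v3,v9,v4) [--+] → (1.22678, -0.0935187, 0.9095)–(0.289606, -1.03069, 0.9095)  len=1.3254
  (v3,v4,v2) [-+-] → (0.289606, -1.03069, 0.9095)–(-0.289606, -1.03069, 0.9095)  len=0.5792
  (v4,v9,v5) [+-+] → (1.22678, -0.0935187, 0.9095)–(1.22678, 0.0935187, 0.9095)  len=0.1870
  (v2,v4,v11) [-+-] → (-0.289606, -1.03069, 0.9095)–(-1.22678, -0.0935187, 0.9095)  len=1.3254

Chained into 1 loop(s):
  loop 1: 8 segments, perimeter = 6.8340
Total perimeter = 6.834

loops=1 perimeter=6.834


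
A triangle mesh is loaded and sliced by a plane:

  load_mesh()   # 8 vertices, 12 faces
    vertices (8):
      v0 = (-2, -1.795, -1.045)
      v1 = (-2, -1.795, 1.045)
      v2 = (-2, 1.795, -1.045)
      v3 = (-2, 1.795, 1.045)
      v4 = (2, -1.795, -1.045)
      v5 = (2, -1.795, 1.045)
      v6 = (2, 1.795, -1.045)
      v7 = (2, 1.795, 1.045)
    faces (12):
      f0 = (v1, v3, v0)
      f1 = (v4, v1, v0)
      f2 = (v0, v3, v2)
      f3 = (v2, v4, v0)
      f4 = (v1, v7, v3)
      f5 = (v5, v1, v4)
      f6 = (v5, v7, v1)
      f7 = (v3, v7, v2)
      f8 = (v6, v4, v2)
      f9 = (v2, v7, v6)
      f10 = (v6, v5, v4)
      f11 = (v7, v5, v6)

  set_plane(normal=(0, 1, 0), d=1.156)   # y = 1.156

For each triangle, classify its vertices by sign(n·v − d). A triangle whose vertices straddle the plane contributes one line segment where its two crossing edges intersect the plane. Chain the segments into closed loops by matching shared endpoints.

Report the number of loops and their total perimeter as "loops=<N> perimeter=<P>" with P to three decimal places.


loops=1 perimeter=12.180

Straddling triangles (8 of 12):
  (v1,v3,v0) [-+-] → (-2, 1.156, 1.045)–(-2, 1.156, 0.672992)  len=0.3720
  (v0,v3,v2) [-++] → (-2, 1.156, 0.672992)–(-2, 1.156, -1.045)  len=1.7180
  (v2,v4,v0) [+--] → (-1.28802, 1.156, -1.045)–(-2, 1.156, -1.045)  len=0.7120
  (v1,v7,v3) [-++] → (1.28802, 1.156, 1.045)–(-2, 1.156, 1.045)  len=3.2880
  (v5,v7,v1) [-+-] → (2, 1.156, 1.045)–(1.28802, 1.156, 1.045)  len=0.7120
  (v6,v4,v2) [+-+] → (2, 1.156, -1.045)–(-1.28802, 1.156, -1.045)  len=3.2880
  (v6,v5,v4) [+--] → (2, 1.156, -0.672992)–(2, 1.156, -1.045)  len=0.3720
  (v7,v5,v6) [+-+] → (2, 1.156, 1.045)–(2, 1.156, -0.672992)  len=1.7180

Chained into 1 loop(s):
  loop 1: 8 segments, perimeter = 12.1800
Total perimeter = 12.180


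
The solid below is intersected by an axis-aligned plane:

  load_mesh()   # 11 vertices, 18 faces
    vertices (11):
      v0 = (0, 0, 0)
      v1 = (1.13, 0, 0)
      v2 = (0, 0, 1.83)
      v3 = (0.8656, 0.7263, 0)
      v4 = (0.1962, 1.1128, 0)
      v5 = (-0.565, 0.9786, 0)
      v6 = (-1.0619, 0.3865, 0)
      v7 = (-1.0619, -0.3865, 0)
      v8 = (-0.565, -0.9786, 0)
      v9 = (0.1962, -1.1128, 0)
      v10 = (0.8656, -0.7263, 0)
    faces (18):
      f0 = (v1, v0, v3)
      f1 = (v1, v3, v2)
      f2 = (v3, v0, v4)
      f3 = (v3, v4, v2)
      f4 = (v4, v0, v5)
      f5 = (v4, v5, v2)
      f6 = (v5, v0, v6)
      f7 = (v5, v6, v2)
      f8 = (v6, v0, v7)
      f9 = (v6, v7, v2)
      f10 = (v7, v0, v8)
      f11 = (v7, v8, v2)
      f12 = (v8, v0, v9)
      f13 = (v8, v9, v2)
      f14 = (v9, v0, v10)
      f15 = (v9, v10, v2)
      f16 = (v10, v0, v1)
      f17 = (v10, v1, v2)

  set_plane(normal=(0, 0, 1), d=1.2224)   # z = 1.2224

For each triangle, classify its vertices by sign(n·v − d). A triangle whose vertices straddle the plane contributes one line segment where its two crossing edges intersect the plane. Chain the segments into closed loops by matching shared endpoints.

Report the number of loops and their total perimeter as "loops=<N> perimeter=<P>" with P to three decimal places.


Straddling triangles (9 of 18):
  (v1,v3,v2) [--+] → (0.287398, 0.241147, 1.2224)–(0.375185, 0, 1.2224)  len=0.2566
  (v3,v4,v2) [--+] → (0.0651427, 0.369474, 1.2224)–(0.287398, 0.241147, 1.2224)  len=0.2566
  (v4,v5,v2) [--+] → (-0.187592, 0.324917, 1.2224)–(0.0651427, 0.369474, 1.2224)  len=0.2566
  (v5,v6,v2) [--+] → (-0.352574, 0.128326, 1.2224)–(-0.187592, 0.324917, 1.2224)  len=0.2566
  (v6,v7,v2) [--+] → (-0.352574, -0.128326, 1.2224)–(-0.352574, 0.128326, 1.2224)  len=0.2567
  (v7,v8,v2) [--+] → (-0.187592, -0.324917, 1.2224)–(-0.352574, -0.128326, 1.2224)  len=0.2566
  (v8,v9,v2) [--+] → (0.0651427, -0.369474, 1.2224)–(-0.187592, -0.324917, 1.2224)  len=0.2566
  (v9,v10,v2) [--+] → (0.287398, -0.241147, 1.2224)–(0.0651427, -0.369474, 1.2224)  len=0.2566
  (v10,v1,v2) [--+] → (0.375185, 0, 1.2224)–(0.287398, -0.241147, 1.2224)  len=0.2566

Chained into 1 loop(s):
  loop 1: 9 segments, perimeter = 2.3098
Total perimeter = 2.310

loops=1 perimeter=2.310


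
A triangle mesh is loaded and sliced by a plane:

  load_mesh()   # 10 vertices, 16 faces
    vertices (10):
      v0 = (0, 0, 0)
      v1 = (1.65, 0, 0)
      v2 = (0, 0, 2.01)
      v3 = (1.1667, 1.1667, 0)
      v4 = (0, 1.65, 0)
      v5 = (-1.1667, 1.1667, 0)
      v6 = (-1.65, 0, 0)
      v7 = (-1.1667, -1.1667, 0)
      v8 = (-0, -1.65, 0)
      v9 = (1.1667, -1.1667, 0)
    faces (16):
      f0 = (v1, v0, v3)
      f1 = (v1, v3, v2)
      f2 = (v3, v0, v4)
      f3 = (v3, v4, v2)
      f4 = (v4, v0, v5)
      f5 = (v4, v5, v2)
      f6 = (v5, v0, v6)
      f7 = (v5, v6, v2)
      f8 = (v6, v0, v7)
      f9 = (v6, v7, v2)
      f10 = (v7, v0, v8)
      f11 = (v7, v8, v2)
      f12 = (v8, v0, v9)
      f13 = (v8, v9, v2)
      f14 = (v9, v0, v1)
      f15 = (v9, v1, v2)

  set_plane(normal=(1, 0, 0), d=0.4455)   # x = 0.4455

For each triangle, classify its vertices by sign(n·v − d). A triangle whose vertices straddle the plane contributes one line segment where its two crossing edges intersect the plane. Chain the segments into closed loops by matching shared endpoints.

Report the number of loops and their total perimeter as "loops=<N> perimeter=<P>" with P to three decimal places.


loops=1 perimeter=7.144

Straddling triangles (8 of 16):
  (v1,v0,v3) [+-+] → (0.4455, 0, 0)–(0.4455, 0.4455, 0)  len=0.4455
  (v1,v3,v2) [++-] → (0.4455, 0.4455, 1.24249)–(0.4455, 0, 1.4673)  len=0.4990
  (v3,v0,v4) [+--] → (0.4455, 0.4455, 0)–(0.4455, 1.46545, 0)  len=1.0200
  (v3,v4,v2) [+--] → (0.4455, 1.46545, 0)–(0.4455, 0.4455, 1.24249)  len=1.6075
  (v8,v0,v9) [--+] → (0.4455, -0.4455, 0)–(0.4455, -1.46545, 0)  len=1.0200
  (v8,v9,v2) [-+-] → (0.4455, -1.46545, 0)–(0.4455, -0.4455, 1.24249)  len=1.6075
  (v9,v0,v1) [+-+] → (0.4455, -0.4455, 0)–(0.4455, 0, 0)  len=0.4455
  (v9,v1,v2) [++-] → (0.4455, 0, 1.4673)–(0.4455, -0.4455, 1.24249)  len=0.4990

Chained into 1 loop(s):
  loop 1: 8 segments, perimeter = 7.1439
Total perimeter = 7.144


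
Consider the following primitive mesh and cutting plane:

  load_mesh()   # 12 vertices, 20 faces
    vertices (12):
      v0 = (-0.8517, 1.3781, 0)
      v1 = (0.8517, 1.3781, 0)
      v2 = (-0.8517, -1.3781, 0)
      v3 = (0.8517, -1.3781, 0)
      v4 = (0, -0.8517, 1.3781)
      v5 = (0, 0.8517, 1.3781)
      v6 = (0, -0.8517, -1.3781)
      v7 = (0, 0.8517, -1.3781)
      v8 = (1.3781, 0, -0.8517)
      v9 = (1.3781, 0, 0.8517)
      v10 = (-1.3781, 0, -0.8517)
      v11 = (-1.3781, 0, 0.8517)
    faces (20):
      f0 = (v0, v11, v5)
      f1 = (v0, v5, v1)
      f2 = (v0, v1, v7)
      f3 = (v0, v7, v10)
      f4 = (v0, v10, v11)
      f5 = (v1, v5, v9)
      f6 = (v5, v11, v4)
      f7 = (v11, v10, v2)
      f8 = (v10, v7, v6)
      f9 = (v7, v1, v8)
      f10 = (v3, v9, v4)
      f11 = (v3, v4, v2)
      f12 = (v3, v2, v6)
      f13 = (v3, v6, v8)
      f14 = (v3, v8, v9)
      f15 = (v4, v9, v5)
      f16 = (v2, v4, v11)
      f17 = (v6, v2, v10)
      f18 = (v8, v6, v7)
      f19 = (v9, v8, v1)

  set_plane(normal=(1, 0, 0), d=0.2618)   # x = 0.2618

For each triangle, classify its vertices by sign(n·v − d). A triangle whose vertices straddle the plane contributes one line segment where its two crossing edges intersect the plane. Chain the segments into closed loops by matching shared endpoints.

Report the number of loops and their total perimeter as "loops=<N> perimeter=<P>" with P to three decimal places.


loops=1 perimeter=8.677

Straddling triangles (10 of 20):
  (v0,v5,v1) [--+] → (0.2618, 1.01351, 0.954492)–(0.2618, 1.3781, 0)  len=1.0218
  (v0,v1,v7) [-+-] → (0.2618, 1.3781, 0)–(0.2618, 1.01351, -0.954492)  len=1.0218
  (v1,v5,v9) [+-+] → (0.2618, 1.01351, 0.954492)–(0.2618, 0.689901, 1.2781)  len=0.4576
  (v7,v1,v8) [-++] → (0.2618, 1.01351, -0.954492)–(0.2618, 0.689901, -1.2781)  len=0.4576
  (v3,v9,v4) [++-] → (0.2618, -0.689901, 1.2781)–(0.2618, -1.01351, 0.954492)  len=0.4576
  (v3,v4,v2) [+--] → (0.2618, -1.01351, 0.954492)–(0.2618, -1.3781, 0)  len=1.0218
  (v3,v2,v6) [+--] → (0.2618, -1.3781, 0)–(0.2618, -1.01351, -0.954492)  len=1.0218
  (v3,v6,v8) [+-+] → (0.2618, -1.01351, -0.954492)–(0.2618, -0.689901, -1.2781)  len=0.4576
  (v4,v9,v5) [-+-] → (0.2618, -0.689901, 1.2781)–(0.2618, 0.689901, 1.2781)  len=1.3798
  (v8,v6,v7) [+--] → (0.2618, -0.689901, -1.2781)–(0.2618, 0.689901, -1.2781)  len=1.3798

Chained into 1 loop(s):
  loop 1: 10 segments, perimeter = 8.6772
Total perimeter = 8.677


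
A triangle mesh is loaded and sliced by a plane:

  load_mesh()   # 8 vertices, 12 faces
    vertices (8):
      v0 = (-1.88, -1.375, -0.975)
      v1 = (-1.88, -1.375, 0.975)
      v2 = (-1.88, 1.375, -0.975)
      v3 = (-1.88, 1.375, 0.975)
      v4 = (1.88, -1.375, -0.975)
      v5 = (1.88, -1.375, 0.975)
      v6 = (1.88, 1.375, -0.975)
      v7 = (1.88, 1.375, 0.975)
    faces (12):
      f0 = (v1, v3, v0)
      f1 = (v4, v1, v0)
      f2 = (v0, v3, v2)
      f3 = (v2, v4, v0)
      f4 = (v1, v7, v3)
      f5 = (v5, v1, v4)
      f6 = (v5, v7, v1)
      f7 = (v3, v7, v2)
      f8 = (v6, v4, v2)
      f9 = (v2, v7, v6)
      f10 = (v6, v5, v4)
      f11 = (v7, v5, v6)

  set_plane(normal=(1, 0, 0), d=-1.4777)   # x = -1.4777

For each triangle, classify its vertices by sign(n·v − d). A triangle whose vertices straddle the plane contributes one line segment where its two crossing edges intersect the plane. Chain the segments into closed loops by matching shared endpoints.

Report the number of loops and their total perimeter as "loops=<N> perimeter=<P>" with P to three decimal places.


loops=1 perimeter=9.400

Straddling triangles (8 of 12):
  (v4,v1,v0) [+--] → (-1.4777, -1.375, 0.76636)–(-1.4777, -1.375, -0.975)  len=1.7414
  (v2,v4,v0) [-+-] → (-1.4777, 1.08076, -0.975)–(-1.4777, -1.375, -0.975)  len=2.4558
  (v1,v7,v3) [-+-] → (-1.4777, -1.08076, 0.975)–(-1.4777, 1.375, 0.975)  len=2.4558
  (v5,v1,v4) [+-+] → (-1.4777, -1.375, 0.975)–(-1.4777, -1.375, 0.76636)  len=0.2086
  (v5,v7,v1) [++-] → (-1.4777, -1.08076, 0.975)–(-1.4777, -1.375, 0.975)  len=0.2942
  (v3,v7,v2) [-+-] → (-1.4777, 1.375, 0.975)–(-1.4777, 1.375, -0.76636)  len=1.7414
  (v6,v4,v2) [++-] → (-1.4777, 1.08076, -0.975)–(-1.4777, 1.375, -0.975)  len=0.2942
  (v2,v7,v6) [-++] → (-1.4777, 1.375, -0.76636)–(-1.4777, 1.375, -0.975)  len=0.2086

Chained into 1 loop(s):
  loop 1: 8 segments, perimeter = 9.4000
Total perimeter = 9.400


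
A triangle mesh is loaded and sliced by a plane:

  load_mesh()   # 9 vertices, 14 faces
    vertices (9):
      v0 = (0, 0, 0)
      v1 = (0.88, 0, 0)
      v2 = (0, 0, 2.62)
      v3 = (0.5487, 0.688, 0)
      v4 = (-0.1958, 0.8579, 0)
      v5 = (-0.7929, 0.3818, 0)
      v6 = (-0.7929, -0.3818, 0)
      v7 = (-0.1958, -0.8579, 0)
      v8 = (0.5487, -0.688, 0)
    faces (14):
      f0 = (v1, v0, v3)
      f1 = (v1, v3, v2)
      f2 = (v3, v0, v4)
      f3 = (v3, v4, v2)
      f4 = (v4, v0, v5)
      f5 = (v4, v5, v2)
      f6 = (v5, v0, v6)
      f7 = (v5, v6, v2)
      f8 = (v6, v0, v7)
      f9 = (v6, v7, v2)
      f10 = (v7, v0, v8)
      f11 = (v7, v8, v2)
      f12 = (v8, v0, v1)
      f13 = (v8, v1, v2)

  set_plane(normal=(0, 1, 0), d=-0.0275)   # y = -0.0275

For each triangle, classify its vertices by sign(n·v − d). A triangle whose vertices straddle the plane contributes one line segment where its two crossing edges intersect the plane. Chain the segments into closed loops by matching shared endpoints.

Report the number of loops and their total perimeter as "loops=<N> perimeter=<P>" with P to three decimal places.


loops=1 perimeter=7.005

Straddling triangles (8 of 14):
  (v5,v0,v6) [++-] → (-0.0571104, -0.0275, 0)–(-0.7929, -0.0275, 0)  len=0.7358
  (v5,v6,v2) [+-+] → (-0.7929, -0.0275, 0)–(-0.0571104, -0.0275, 2.43129)  len=2.5402
  (v6,v0,v7) [-+-] → (-0.0571104, -0.0275, 0)–(-0.00627637, -0.0275, 0)  len=0.0508
  (v6,v7,v2) [--+] → (-0.00627637, -0.0275, 2.53602)–(-0.0571104, -0.0275, 2.43129)  len=0.1164
  (v7,v0,v8) [-+-] → (-0.00627637, -0.0275, 0)–(0.021932, -0.0275, 0)  len=0.0282
  (v7,v8,v2) [--+] → (0.021932, -0.0275, 2.51528)–(-0.00627637, -0.0275, 2.53602)  len=0.0350
  (v8,v0,v1) [-++] → (0.021932, -0.0275, 0)–(0.866758, -0.0275, 0)  len=0.8448
  (v8,v1,v2) [-++] → (0.866758, -0.0275, 0)–(0.021932, -0.0275, 2.51528)  len=2.6534

Chained into 1 loop(s):
  loop 1: 8 segments, perimeter = 7.0046
Total perimeter = 7.005


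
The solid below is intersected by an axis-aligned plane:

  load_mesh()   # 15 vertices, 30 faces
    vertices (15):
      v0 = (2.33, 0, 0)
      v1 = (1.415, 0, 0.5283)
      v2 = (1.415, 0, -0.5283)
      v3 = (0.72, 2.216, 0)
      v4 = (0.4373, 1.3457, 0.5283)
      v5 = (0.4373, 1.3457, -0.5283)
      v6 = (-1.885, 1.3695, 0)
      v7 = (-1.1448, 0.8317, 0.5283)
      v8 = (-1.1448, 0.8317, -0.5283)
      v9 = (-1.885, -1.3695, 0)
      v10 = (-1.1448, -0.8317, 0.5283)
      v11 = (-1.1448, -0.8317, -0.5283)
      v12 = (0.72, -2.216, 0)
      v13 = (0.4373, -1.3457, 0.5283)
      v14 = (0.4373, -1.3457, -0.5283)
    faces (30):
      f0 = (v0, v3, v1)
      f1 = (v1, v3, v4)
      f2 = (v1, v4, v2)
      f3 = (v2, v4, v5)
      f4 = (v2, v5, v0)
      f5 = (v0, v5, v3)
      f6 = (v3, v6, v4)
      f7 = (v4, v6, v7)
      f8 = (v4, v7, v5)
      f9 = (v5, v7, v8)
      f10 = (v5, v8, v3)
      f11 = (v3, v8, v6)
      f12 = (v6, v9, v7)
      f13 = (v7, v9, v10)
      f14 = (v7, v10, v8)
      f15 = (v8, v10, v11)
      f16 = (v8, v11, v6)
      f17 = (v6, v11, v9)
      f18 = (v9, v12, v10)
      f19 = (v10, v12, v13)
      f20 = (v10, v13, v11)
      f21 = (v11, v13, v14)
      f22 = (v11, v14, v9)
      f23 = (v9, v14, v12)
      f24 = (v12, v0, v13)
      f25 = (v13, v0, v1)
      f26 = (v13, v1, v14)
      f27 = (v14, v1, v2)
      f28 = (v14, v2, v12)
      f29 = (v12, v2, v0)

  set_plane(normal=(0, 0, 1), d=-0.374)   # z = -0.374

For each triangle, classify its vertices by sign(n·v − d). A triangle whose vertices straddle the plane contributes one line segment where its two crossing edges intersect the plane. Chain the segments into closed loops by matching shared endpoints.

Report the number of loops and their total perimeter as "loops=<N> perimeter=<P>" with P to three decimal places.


Straddling triangles (20 of 30):
  (v1,v4,v2) [++-] → (1.27222, 0.196519, -0.374)–(1.415, 0, -0.374)  len=0.2429
  (v2,v4,v5) [-+-] → (1.27222, 0.196519, -0.374)–(0.4373, 1.3457, -0.374)  len=1.4205
  (v2,v5,v0) [--+] → (0.990099, 0.952663, -0.374)–(1.68224, 0, -0.374)  len=1.1776
  (v0,v5,v3) [+-+] → (0.990099, 0.952663, -0.374)–(0.519868, 1.59989, -0.374)  len=0.8000
  (v4,v7,v5) [++-] → (0.206259, 1.27064, -0.374)–(0.4373, 1.3457, -0.374)  len=0.2429
  (v5,v7,v8) [-+-] → (0.206259, 1.27064, -0.374)–(-1.1448, 0.8317, -0.374)  len=1.4206
  (v5,v8,v3) [--+] → (-0.60015, 1.23601, -0.374)–(0.519868, 1.59989, -0.374)  len=1.1776
  (v3,v8,v6) [+-+] → (-0.60015, 1.23601, -0.374)–(-1.36099, 0.988775, -0.374)  len=0.8000
  (v7,v10,v8) [++-] → (-1.1448, 0.588786, -0.374)–(-1.1448, 0.8317, -0.374)  len=0.2429
  (v8,v10,v11) [-+-] → (-1.1448, 0.588786, -0.374)–(-1.1448, -0.8317, -0.374)  len=1.4205
  (v8,v11,v6) [--+] → (-1.36099, -0.188798, -0.374)–(-1.36099, 0.988775, -0.374)  len=1.1776
  (v6,v11,v9) [+-+] → (-1.36099, -0.188798, -0.374)–(-1.36099, -0.988775, -0.374)  len=0.8000
  (v10,v13,v11) [++-] → (-0.913759, -0.906762, -0.374)–(-1.1448, -0.8317, -0.374)  len=0.2429
  (v11,v13,v14) [-+-] → (-0.913759, -0.906762, -0.374)–(0.4373, -1.3457, -0.374)  len=1.4206
  (v11,v14,v9) [--+] → (-0.240972, -1.35265, -0.374)–(-1.36099, -0.988775, -0.374)  len=1.1776
  (v9,v14,v12) [+-+] → (-0.240972, -1.35265, -0.374)–(0.519868, -1.59989, -0.374)  len=0.8000
  (v13,v1,v14) [++-] → (0.580078, -1.14918, -0.374)–(0.4373, -1.3457, -0.374)  len=0.2429
  (v14,v1,v2) [-+-] → (0.580078, -1.14918, -0.374)–(1.415, 0, -0.374)  len=1.4205
  (v14,v2,v12) [--+] → (1.21201, -0.647225, -0.374)–(0.519868, -1.59989, -0.374)  len=1.1776
  (v12,v2,v0) [+-+] → (1.21201, -0.647225, -0.374)–(1.68224, 0, -0.374)  len=0.8000

Chained into 2 loop(s):
  loop 1: 10 segments, perimeter = 8.3171
  loop 2: 10 segments, perimeter = 9.8880
Total perimeter = 18.205

loops=2 perimeter=18.205


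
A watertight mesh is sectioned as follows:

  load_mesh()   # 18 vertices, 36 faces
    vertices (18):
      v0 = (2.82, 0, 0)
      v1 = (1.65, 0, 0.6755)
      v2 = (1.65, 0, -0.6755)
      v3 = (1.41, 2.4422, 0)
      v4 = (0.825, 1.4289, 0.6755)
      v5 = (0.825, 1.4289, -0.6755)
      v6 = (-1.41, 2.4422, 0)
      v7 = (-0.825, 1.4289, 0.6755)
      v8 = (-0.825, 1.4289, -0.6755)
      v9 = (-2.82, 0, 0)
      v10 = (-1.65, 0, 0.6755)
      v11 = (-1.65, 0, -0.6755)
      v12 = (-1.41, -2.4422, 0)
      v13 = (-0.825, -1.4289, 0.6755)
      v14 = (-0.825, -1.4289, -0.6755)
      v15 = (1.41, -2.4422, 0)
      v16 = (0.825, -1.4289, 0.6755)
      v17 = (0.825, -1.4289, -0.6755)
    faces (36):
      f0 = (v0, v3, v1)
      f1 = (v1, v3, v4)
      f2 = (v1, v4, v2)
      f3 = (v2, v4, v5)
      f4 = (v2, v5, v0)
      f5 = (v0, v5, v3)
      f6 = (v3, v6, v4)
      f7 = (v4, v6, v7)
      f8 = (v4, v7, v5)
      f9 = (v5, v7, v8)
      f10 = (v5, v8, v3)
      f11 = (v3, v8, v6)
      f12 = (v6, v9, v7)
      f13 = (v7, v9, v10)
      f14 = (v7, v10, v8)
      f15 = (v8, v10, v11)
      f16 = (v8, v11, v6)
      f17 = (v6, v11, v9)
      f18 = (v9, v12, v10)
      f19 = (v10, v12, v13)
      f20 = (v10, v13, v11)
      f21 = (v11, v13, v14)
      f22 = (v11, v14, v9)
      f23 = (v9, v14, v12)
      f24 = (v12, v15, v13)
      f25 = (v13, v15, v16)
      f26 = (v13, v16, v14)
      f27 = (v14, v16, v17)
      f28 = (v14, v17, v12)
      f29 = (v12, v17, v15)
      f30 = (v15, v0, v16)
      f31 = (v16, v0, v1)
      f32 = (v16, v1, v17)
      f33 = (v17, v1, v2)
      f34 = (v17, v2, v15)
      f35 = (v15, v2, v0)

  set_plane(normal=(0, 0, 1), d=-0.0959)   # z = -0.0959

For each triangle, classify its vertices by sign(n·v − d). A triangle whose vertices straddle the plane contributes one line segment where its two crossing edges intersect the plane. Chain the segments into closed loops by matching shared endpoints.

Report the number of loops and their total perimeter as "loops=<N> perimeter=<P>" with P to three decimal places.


loops=2 perimeter=25.823

Straddling triangles (24 of 36):
  (v1,v4,v2) [++-] → (1.29606, 0.61302, -0.0959)–(1.65, 0, -0.0959)  len=0.7079
  (v2,v4,v5) [-+-] → (1.29606, 0.61302, -0.0959)–(0.825, 1.4289, -0.0959)  len=0.9421
  (v2,v5,v0) [--+] → (2.53677, 0.202859, -0.0959)–(2.6539, 0, -0.0959)  len=0.2342
  (v0,v5,v3) [+-+] → (2.53677, 0.202859, -0.0959)–(1.32695, 2.29834, -0.0959)  len=2.4197
  (v4,v7,v5) [++-] → (0.117124, 1.4289, -0.0959)–(0.825, 1.4289, -0.0959)  len=0.7079
  (v5,v7,v8) [-+-] → (0.117124, 1.4289, -0.0959)–(-0.825, 1.4289, -0.0959)  len=0.9421
  (v5,v8,v3) [--+] → (1.0927, 2.29834, -0.0959)–(1.32695, 2.29834, -0.0959)  len=0.2342
  (v3,v8,v6) [+-+] → (1.0927, 2.29834, -0.0959)–(-1.32695, 2.29834, -0.0959)  len=2.4196
  (v7,v10,v8) [++-] → (-1.17894, 0.81588, -0.0959)–(-0.825, 1.4289, -0.0959)  len=0.7079
  (v8,v10,v11) [-+-] → (-1.17894, 0.81588, -0.0959)–(-1.65, 0, -0.0959)  len=0.9421
  (v8,v11,v6) [--+] → (-1.44407, 2.09548, -0.0959)–(-1.32695, 2.29834, -0.0959)  len=0.2342
  (v6,v11,v9) [+-+] → (-1.44407, 2.09548, -0.0959)–(-2.6539, 0, -0.0959)  len=2.4197
  (v10,v13,v11) [++-] → (-1.29606, -0.61302, -0.0959)–(-1.65, 0, -0.0959)  len=0.7079
  (v11,v13,v14) [-+-] → (-1.29606, -0.61302, -0.0959)–(-0.825, -1.4289, -0.0959)  len=0.9421
  (v11,v14,v9) [--+] → (-2.53677, -0.202859, -0.0959)–(-2.6539, 0, -0.0959)  len=0.2342
  (v9,v14,v12) [+-+] → (-2.53677, -0.202859, -0.0959)–(-1.32695, -2.29834, -0.0959)  len=2.4197
  (v13,v16,v14) [++-] → (-0.117124, -1.4289, -0.0959)–(-0.825, -1.4289, -0.0959)  len=0.7079
  (v14,v16,v17) [-+-] → (-0.117124, -1.4289, -0.0959)–(0.825, -1.4289, -0.0959)  len=0.9421
  (v14,v17,v12) [--+] → (-1.0927, -2.29834, -0.0959)–(-1.32695, -2.29834, -0.0959)  len=0.2342
  (v12,v17,v15) [+-+] → (-1.0927, -2.29834, -0.0959)–(1.32695, -2.29834, -0.0959)  len=2.4196
  (v16,v1,v17) [++-] → (1.17894, -0.81588, -0.0959)–(0.825, -1.4289, -0.0959)  len=0.7079
  (v17,v1,v2) [-+-] → (1.17894, -0.81588, -0.0959)–(1.65, 0, -0.0959)  len=0.9421
  (v17,v2,v15) [--+] → (1.44407, -2.09548, -0.0959)–(1.32695, -2.29834, -0.0959)  len=0.2342
  (v15,v2,v0) [+-+] → (1.44407, -2.09548, -0.0959)–(2.6539, 0, -0.0959)  len=2.4197

Chained into 2 loop(s):
  loop 1: 12 segments, perimeter = 9.8999
  loop 2: 12 segments, perimeter = 15.9234
Total perimeter = 25.823


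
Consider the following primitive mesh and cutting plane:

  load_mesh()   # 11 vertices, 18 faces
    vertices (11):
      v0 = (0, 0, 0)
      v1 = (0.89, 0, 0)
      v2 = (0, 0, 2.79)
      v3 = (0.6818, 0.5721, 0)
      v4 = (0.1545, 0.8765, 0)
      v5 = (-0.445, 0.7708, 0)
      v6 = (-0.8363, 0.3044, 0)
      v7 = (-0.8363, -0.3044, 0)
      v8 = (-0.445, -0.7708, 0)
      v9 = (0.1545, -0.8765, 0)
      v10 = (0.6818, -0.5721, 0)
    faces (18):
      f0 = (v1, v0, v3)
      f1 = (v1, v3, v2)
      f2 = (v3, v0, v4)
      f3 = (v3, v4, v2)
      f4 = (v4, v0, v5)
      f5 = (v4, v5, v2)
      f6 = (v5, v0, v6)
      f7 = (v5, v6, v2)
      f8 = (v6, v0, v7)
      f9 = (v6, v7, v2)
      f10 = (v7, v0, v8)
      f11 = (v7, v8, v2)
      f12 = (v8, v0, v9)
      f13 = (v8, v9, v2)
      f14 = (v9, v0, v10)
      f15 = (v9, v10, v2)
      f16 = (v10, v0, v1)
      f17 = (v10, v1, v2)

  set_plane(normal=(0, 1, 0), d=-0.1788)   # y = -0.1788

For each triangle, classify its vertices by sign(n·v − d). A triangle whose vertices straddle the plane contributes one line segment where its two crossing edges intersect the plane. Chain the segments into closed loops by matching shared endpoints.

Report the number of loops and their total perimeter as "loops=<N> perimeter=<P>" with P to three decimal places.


loops=1 perimeter=6.450

Straddling triangles (10 of 18):
  (v6,v0,v7) [++-] → (-0.49123, -0.1788, 0)–(-0.8363, -0.1788, 0)  len=0.3451
  (v6,v7,v2) [+-+] → (-0.8363, -0.1788, 0)–(-0.49123, -0.1788, 1.1512)  len=1.2018
  (v7,v0,v8) [-+-] → (-0.49123, -0.1788, 0)–(-0.103225, -0.1788, 0)  len=0.3880
  (v7,v8,v2) [--+] → (-0.103225, -0.1788, 2.14281)–(-0.49123, -0.1788, 1.1512)  len=1.0648
  (v8,v0,v9) [-+-] → (-0.103225, -0.1788, 0)–(0.0315169, -0.1788, 0)  len=0.1347
  (v8,v9,v2) [--+] → (0.0315169, -0.1788, 2.22086)–(-0.103225, -0.1788, 2.14281)  len=0.1557
  (v9,v0,v10) [-+-] → (0.0315169, -0.1788, 0)–(0.213085, -0.1788, 0)  len=0.1816
  (v9,v10,v2) [--+] → (0.213085, -0.1788, 1.91803)–(0.0315169, -0.1788, 2.22086)  len=0.3531
  (v10,v0,v1) [-++] → (0.213085, -0.1788, 0)–(0.824931, -0.1788, 0)  len=0.6118
  (v10,v1,v2) [-++] → (0.824931, -0.1788, 0)–(0.213085, -0.1788, 1.91803)  len=2.0133

Chained into 1 loop(s):
  loop 1: 10 segments, perimeter = 6.4499
Total perimeter = 6.450


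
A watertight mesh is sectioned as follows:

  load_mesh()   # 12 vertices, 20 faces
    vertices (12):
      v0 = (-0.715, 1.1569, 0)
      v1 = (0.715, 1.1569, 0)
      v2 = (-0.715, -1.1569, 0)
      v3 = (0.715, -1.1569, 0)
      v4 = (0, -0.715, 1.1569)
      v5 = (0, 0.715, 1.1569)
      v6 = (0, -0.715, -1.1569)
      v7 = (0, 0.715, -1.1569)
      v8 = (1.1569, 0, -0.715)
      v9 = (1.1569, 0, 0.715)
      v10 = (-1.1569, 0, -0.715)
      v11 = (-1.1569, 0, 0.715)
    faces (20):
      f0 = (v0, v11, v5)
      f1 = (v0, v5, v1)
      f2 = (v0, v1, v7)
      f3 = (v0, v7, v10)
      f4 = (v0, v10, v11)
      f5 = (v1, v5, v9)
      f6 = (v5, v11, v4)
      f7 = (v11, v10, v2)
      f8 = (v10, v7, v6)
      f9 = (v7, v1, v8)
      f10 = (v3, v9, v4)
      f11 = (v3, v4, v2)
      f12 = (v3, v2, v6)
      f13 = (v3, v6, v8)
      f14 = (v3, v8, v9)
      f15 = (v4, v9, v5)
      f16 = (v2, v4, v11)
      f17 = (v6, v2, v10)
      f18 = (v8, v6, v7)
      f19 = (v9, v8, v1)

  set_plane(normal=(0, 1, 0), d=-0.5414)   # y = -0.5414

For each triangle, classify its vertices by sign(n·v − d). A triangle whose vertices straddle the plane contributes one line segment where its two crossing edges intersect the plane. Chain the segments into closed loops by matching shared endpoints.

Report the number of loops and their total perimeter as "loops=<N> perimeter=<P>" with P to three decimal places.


Straddling triangles (10 of 20):
  (v5,v11,v4) [++-] → (-0.280892, -0.5414, 1.04961)–(0, -0.5414, 1.1569)  len=0.3007
  (v11,v10,v2) [++-] → (-0.950102, -0.5414, -0.380398)–(-0.950102, -0.5414, 0.380398)  len=0.7608
  (v10,v7,v6) [++-] → (0, -0.5414, -1.1569)–(-0.280892, -0.5414, -1.04961)  len=0.3007
  (v3,v9,v4) [-+-] → (0.950102, -0.5414, 0.380398)–(0.280892, -0.5414, 1.04961)  len=0.9464
  (v3,v6,v8) [--+] → (0.280892, -0.5414, -1.04961)–(0.950102, -0.5414, -0.380398)  len=0.9464
  (v3,v8,v9) [-++] → (0.950102, -0.5414, -0.380398)–(0.950102, -0.5414, 0.380398)  len=0.7608
  (v4,v9,v5) [-++] → (0.280892, -0.5414, 1.04961)–(0, -0.5414, 1.1569)  len=0.3007
  (v2,v4,v11) [--+] → (-0.280892, -0.5414, 1.04961)–(-0.950102, -0.5414, 0.380398)  len=0.9464
  (v6,v2,v10) [--+] → (-0.950102, -0.5414, -0.380398)–(-0.280892, -0.5414, -1.04961)  len=0.9464
  (v8,v6,v7) [+-+] → (0.280892, -0.5414, -1.04961)–(0, -0.5414, -1.1569)  len=0.3007

Chained into 1 loop(s):
  loop 1: 10 segments, perimeter = 6.5100
Total perimeter = 6.510

loops=1 perimeter=6.510


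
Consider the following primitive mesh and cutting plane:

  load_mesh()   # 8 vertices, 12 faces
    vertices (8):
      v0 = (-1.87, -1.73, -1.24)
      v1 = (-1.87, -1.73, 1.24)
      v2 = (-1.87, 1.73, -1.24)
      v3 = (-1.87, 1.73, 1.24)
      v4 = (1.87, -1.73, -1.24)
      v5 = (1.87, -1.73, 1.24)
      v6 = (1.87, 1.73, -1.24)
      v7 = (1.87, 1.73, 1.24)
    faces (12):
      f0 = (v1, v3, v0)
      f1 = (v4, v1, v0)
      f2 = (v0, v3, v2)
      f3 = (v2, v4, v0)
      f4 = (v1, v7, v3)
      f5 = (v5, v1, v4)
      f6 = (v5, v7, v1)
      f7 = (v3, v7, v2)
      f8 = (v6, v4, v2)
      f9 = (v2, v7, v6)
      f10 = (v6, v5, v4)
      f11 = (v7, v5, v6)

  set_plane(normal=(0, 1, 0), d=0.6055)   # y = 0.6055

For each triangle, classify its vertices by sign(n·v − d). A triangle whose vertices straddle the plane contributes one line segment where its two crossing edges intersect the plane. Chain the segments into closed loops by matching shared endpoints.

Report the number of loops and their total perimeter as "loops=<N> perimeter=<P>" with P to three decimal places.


loops=1 perimeter=12.440

Straddling triangles (8 of 12):
  (v1,v3,v0) [-+-] → (-1.87, 0.6055, 1.24)–(-1.87, 0.6055, 0.434)  len=0.8060
  (v0,v3,v2) [-++] → (-1.87, 0.6055, 0.434)–(-1.87, 0.6055, -1.24)  len=1.6740
  (v2,v4,v0) [+--] → (-0.6545, 0.6055, -1.24)–(-1.87, 0.6055, -1.24)  len=1.2155
  (v1,v7,v3) [-++] → (0.6545, 0.6055, 1.24)–(-1.87, 0.6055, 1.24)  len=2.5245
  (v5,v7,v1) [-+-] → (1.87, 0.6055, 1.24)–(0.6545, 0.6055, 1.24)  len=1.2155
  (v6,v4,v2) [+-+] → (1.87, 0.6055, -1.24)–(-0.6545, 0.6055, -1.24)  len=2.5245
  (v6,v5,v4) [+--] → (1.87, 0.6055, -0.434)–(1.87, 0.6055, -1.24)  len=0.8060
  (v7,v5,v6) [+-+] → (1.87, 0.6055, 1.24)–(1.87, 0.6055, -0.434)  len=1.6740

Chained into 1 loop(s):
  loop 1: 8 segments, perimeter = 12.4400
Total perimeter = 12.440
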